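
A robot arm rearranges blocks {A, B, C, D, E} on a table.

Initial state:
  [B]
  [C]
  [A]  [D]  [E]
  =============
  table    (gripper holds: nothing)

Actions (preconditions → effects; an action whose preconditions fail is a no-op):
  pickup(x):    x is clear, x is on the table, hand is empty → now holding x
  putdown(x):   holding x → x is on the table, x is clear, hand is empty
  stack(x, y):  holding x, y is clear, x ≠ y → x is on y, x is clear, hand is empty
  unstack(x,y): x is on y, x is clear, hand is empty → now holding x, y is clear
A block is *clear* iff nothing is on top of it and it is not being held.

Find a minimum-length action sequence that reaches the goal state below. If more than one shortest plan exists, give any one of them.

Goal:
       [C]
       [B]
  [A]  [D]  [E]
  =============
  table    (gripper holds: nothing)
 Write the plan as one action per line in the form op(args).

unstack(B, C)
stack(B, D)
unstack(C, A)
stack(C, B)

step 1 (unstack(B, C)): towers=[A/C; D; E] holding=B
step 2 (stack(B, D)): towers=[A/C; D/B; E] holding=-
step 3 (unstack(C, A)): towers=[A; D/B; E] holding=C
step 4 (stack(C, B)): towers=[A; D/B/C; E] holding=-
goal check: towers=[A; D/B/C; E] holding=- — reached (length 4, optimal by BFS)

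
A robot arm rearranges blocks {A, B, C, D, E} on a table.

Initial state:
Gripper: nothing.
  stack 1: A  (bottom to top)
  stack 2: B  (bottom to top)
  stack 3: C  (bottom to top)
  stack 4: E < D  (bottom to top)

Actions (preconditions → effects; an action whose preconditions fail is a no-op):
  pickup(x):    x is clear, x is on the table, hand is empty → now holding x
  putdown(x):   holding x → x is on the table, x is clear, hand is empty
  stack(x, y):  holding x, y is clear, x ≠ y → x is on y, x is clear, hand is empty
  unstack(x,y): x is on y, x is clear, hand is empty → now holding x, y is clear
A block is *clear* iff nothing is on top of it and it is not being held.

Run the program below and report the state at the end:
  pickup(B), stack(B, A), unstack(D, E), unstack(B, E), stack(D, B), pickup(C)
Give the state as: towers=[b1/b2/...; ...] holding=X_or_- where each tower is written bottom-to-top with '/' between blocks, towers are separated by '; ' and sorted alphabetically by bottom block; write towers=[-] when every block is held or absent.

step 1 (pickup(B)): towers=[A; C; E/D] holding=B
step 2 (stack(B, A)): towers=[A/B; C; E/D] holding=-
step 3 (unstack(D, E)): towers=[A/B; C; E] holding=D
step 4 (unstack(B, E)) [no-op]: towers=[A/B; C; E] holding=D
step 5 (stack(D, B)): towers=[A/B/D; C; E] holding=-
step 6 (pickup(C)): towers=[A/B/D; E] holding=C

towers=[A/B/D; E] holding=C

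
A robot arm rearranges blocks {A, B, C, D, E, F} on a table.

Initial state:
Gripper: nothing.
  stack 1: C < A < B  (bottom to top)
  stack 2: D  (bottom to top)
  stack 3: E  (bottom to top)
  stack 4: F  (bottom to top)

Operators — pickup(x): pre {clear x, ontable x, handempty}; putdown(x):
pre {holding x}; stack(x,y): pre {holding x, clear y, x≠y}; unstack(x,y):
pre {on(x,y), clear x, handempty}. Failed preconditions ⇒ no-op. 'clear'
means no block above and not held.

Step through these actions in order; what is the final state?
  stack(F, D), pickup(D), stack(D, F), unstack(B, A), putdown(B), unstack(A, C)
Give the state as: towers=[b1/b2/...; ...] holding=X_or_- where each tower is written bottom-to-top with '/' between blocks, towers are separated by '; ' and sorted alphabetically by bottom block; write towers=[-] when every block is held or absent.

step 1 (stack(F, D)) [no-op]: towers=[C/A/B; D; E; F] holding=-
step 2 (pickup(D)): towers=[C/A/B; E; F] holding=D
step 3 (stack(D, F)): towers=[C/A/B; E; F/D] holding=-
step 4 (unstack(B, A)): towers=[C/A; E; F/D] holding=B
step 5 (putdown(B)): towers=[B; C/A; E; F/D] holding=-
step 6 (unstack(A, C)): towers=[B; C; E; F/D] holding=A

towers=[B; C; E; F/D] holding=A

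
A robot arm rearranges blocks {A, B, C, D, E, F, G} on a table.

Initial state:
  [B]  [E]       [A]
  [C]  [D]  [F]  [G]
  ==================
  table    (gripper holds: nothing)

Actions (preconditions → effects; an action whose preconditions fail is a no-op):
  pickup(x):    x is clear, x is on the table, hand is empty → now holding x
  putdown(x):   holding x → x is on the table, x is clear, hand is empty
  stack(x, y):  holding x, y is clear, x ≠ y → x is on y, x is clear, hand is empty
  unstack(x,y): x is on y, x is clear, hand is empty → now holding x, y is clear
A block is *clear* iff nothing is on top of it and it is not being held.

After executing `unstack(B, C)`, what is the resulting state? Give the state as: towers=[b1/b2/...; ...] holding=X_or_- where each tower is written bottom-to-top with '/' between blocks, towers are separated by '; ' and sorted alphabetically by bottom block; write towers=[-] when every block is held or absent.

before: towers=[C/B; D/E; F; G/A] holding=-
pre[unstack(B, C)]: on(B,C) yes, clear(B) yes, handempty yes
all met → apply unstack(B, C)
after:  towers=[C; D/E; F; G/A] holding=B

towers=[C; D/E; F; G/A] holding=B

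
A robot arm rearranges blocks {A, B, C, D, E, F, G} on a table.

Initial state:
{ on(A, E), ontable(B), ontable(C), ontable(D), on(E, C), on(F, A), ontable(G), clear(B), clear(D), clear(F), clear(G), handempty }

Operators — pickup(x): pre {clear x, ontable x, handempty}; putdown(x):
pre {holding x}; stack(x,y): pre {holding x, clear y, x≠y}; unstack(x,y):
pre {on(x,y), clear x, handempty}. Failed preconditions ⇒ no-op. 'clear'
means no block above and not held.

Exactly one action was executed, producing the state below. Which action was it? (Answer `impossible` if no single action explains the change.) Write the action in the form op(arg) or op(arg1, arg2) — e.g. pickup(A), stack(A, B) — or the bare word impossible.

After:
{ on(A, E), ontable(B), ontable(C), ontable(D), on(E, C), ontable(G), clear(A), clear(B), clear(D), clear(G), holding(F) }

unstack(F, A)

target: towers=[B; C/E/A; D; G] holding=F
         pickup(B) → towers=[C/E/A/F; D; G] holding=B
     unstack(F, A) → towers=[B; C/E/A; D; G] holding=F  ← match
         pickup(G) → towers=[B; C/E/A/F; D] holding=G
         pickup(D) → towers=[B; C/E/A/F; G] holding=D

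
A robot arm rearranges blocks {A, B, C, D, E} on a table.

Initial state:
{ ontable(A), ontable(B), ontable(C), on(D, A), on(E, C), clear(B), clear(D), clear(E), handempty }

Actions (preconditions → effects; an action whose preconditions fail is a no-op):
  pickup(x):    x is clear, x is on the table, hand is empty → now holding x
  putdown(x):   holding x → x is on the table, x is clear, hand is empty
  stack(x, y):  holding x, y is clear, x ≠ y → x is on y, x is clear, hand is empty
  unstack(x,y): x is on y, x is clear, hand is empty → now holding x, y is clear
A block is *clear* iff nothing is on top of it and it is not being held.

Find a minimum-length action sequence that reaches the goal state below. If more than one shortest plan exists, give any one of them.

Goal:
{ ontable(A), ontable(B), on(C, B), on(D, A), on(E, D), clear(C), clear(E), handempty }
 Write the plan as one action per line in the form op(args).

unstack(E, C)
stack(E, D)
pickup(C)
stack(C, B)

step 1 (unstack(E, C)): towers=[A/D; B; C] holding=E
step 2 (stack(E, D)): towers=[A/D/E; B; C] holding=-
step 3 (pickup(C)): towers=[A/D/E; B] holding=C
step 4 (stack(C, B)): towers=[A/D/E; B/C] holding=-
goal check: towers=[A/D/E; B/C] holding=- — reached (length 4, optimal by BFS)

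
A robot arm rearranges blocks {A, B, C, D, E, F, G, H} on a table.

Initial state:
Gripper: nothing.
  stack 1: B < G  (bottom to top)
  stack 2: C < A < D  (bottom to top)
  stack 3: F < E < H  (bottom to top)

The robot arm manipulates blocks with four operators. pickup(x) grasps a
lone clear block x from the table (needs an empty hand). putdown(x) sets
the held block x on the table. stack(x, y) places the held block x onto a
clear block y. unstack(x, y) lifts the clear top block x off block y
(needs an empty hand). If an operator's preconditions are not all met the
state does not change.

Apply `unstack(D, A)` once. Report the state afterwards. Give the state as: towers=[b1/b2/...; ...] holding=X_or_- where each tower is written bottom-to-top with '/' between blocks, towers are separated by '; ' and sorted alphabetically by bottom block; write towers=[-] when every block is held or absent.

before: towers=[B/G; C/A/D; F/E/H] holding=-
pre[unstack(D, A)]: on(D,A) yes, clear(D) yes, handempty yes
all met → apply unstack(D, A)
after:  towers=[B/G; C/A; F/E/H] holding=D

towers=[B/G; C/A; F/E/H] holding=D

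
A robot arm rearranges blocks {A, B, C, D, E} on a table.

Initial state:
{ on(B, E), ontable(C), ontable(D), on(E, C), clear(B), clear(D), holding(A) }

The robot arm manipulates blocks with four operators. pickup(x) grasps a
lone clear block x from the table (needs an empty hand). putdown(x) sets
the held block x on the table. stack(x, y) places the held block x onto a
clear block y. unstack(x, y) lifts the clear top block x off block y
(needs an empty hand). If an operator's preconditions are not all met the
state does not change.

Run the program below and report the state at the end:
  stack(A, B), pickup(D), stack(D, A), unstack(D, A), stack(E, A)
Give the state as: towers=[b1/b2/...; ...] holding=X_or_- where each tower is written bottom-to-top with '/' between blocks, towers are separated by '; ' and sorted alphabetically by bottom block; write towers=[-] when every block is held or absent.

step 1 (stack(A, B)): towers=[C/E/B/A; D] holding=-
step 2 (pickup(D)): towers=[C/E/B/A] holding=D
step 3 (stack(D, A)): towers=[C/E/B/A/D] holding=-
step 4 (unstack(D, A)): towers=[C/E/B/A] holding=D
step 5 (stack(E, A)) [no-op]: towers=[C/E/B/A] holding=D

towers=[C/E/B/A] holding=D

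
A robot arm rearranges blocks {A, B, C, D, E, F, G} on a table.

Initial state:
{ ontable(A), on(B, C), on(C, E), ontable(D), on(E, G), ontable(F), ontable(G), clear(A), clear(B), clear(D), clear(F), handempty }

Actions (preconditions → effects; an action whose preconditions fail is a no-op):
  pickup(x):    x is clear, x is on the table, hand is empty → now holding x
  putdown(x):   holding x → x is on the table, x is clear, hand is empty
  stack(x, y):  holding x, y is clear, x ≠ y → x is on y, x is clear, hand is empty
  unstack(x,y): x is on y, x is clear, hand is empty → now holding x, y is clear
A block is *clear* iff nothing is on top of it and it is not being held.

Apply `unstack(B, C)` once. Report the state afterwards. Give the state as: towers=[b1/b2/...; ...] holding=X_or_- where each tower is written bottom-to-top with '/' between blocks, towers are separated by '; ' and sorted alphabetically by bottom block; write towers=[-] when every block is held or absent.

before: towers=[A; D; F; G/E/C/B] holding=-
pre[unstack(B, C)]: on(B,C) ✓, clear(B) ✓, handempty ✓
all met → apply unstack(B, C)
after:  towers=[A; D; F; G/E/C] holding=B

towers=[A; D; F; G/E/C] holding=B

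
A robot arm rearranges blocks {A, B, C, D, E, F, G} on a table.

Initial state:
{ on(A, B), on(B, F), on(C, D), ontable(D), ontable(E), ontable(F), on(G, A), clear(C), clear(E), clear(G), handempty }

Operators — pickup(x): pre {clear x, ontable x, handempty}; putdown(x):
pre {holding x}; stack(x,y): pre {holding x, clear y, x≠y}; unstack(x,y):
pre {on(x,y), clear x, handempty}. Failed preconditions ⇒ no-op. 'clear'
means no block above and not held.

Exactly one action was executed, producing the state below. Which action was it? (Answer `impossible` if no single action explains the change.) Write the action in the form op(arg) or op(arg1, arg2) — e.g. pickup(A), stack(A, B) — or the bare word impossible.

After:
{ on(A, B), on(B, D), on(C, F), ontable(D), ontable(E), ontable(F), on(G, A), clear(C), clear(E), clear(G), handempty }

target: towers=[D/B/A/G; E; F/C] holding=-
     unstack(G, A) → towers=[D/C; E; F/B/A] holding=G
         pickup(E) → towers=[D/C; F/B/A/G] holding=E
     unstack(C, D) → towers=[D; E; F/B/A/G] holding=C
none of the 3 applicable actions match → impossible

impossible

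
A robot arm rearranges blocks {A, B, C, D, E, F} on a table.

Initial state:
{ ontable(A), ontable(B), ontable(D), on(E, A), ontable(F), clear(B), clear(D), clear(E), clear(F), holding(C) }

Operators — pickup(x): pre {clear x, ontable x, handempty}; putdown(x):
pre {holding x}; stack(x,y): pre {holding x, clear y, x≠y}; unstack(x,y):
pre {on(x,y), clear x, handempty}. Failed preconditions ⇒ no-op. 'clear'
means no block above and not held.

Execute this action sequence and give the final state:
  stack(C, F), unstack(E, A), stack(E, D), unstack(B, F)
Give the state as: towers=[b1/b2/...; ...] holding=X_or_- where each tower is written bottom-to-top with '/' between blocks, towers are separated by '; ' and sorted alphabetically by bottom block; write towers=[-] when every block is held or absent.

towers=[A; B; D/E; F/C] holding=-

step 1 (stack(C, F)): towers=[A/E; B; D; F/C] holding=-
step 2 (unstack(E, A)): towers=[A; B; D; F/C] holding=E
step 3 (stack(E, D)): towers=[A; B; D/E; F/C] holding=-
step 4 (unstack(B, F)) [no-op]: towers=[A; B; D/E; F/C] holding=-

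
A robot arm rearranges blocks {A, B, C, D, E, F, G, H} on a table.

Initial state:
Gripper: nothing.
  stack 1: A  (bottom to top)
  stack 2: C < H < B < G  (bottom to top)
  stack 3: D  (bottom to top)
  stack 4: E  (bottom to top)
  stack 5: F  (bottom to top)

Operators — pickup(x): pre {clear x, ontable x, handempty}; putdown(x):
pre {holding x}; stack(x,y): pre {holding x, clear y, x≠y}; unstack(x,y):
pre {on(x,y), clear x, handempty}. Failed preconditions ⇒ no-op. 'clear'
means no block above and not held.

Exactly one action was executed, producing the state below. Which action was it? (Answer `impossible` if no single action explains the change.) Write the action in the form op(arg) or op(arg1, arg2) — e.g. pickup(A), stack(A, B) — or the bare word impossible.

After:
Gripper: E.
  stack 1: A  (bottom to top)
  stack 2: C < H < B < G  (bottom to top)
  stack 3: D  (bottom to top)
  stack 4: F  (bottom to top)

target: towers=[A; C/H/B/G; D; F] holding=E
     unstack(G, B) → towers=[A; C/H/B; D; E; F] holding=G
         pickup(A) → towers=[C/H/B/G; D; E; F] holding=A
         pickup(E) → towers=[A; C/H/B/G; D; F] holding=E  ← match
         pickup(F) → towers=[A; C/H/B/G; D; E] holding=F
         pickup(D) → towers=[A; C/H/B/G; E; F] holding=D

pickup(E)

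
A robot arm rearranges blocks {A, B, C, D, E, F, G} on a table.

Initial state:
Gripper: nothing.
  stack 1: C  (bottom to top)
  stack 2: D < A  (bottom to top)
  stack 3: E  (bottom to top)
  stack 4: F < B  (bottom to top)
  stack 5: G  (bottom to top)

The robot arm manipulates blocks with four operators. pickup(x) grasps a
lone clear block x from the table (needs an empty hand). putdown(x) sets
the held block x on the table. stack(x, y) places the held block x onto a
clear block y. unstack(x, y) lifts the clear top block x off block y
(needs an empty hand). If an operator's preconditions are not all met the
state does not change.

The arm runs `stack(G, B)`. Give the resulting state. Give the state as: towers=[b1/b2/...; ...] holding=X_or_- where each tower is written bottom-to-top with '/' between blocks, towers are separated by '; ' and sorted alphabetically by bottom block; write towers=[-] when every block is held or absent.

towers=[C; D/A; E; F/B; G] holding=-

before: towers=[C; D/A; E; F/B; G] holding=-
pre[stack(G, B)]: holding(G) fail, clear(B) ok, G≠B ok
holding(G) unmet → stack(G, B) is a no-op
after:  towers=[C; D/A; E; F/B; G] holding=-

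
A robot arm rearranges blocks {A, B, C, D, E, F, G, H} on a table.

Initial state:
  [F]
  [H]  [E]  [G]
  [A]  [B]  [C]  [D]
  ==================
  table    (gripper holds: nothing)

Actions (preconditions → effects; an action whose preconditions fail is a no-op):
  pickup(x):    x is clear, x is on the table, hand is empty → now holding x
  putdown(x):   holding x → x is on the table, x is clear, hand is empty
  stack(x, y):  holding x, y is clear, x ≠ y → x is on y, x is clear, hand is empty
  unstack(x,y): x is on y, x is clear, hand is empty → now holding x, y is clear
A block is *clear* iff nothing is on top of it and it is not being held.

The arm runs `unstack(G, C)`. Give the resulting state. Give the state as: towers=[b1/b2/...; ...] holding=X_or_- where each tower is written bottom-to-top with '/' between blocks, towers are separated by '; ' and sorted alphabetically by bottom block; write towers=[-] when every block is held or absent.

towers=[A/H/F; B/E; C; D] holding=G

before: towers=[A/H/F; B/E; C/G; D] holding=-
pre[unstack(G, C)]: on(G,C) ✓, clear(G) ✓, handempty ✓
all met → apply unstack(G, C)
after:  towers=[A/H/F; B/E; C; D] holding=G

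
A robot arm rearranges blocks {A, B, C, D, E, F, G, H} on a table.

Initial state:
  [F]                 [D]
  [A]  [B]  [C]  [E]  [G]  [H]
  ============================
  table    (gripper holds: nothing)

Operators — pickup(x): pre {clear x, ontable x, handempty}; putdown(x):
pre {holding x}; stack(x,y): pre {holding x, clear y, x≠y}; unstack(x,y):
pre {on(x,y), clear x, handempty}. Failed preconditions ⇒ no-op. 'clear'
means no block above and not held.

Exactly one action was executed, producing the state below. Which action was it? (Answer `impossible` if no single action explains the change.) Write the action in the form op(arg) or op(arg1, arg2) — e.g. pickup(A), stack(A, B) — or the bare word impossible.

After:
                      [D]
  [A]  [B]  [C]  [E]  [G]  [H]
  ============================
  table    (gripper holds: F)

unstack(F, A)

target: towers=[A; B; C; E; G/D; H] holding=F
         pickup(E) → towers=[A/F; B; C; G/D; H] holding=E
         pickup(H) → towers=[A/F; B; C; E; G/D] holding=H
         pickup(B) → towers=[A/F; C; E; G/D; H] holding=B
     unstack(F, A) → towers=[A; B; C; E; G/D; H] holding=F  ← match
     unstack(D, G) → towers=[A/F; B; C; E; G; H] holding=D
         pickup(C) → towers=[A/F; B; E; G/D; H] holding=C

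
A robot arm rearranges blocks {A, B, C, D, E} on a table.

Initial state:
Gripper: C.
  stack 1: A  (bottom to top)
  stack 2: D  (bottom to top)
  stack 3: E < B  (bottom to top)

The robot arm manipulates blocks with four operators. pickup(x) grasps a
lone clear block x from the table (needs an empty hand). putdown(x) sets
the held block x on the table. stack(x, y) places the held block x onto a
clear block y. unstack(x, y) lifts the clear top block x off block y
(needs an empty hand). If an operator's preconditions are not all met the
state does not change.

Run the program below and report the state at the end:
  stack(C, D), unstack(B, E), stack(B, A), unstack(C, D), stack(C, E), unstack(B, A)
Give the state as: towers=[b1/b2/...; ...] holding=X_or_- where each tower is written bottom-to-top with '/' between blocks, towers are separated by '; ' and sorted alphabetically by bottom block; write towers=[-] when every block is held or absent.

step 1 (stack(C, D)): towers=[A; D/C; E/B] holding=-
step 2 (unstack(B, E)): towers=[A; D/C; E] holding=B
step 3 (stack(B, A)): towers=[A/B; D/C; E] holding=-
step 4 (unstack(C, D)): towers=[A/B; D; E] holding=C
step 5 (stack(C, E)): towers=[A/B; D; E/C] holding=-
step 6 (unstack(B, A)): towers=[A; D; E/C] holding=B

towers=[A; D; E/C] holding=B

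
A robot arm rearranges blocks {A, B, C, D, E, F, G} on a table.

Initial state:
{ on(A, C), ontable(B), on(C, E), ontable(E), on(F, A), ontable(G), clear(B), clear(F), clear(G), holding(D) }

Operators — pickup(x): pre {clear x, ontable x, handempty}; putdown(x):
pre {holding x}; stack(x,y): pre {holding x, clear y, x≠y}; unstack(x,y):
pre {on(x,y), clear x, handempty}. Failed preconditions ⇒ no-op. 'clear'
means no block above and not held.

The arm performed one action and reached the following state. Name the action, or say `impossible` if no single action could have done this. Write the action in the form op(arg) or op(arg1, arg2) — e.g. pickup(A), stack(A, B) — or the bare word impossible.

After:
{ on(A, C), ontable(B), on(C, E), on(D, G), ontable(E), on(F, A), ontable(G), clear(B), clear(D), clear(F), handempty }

target: towers=[B; E/C/A/F; G/D] holding=-
        putdown(D) → towers=[B; D; E/C/A/F; G] holding=-
       stack(D, B) → towers=[B/D; E/C/A/F; G] holding=-
       stack(D, F) → towers=[B; E/C/A/F/D; G] holding=-
       stack(D, G) → towers=[B; E/C/A/F; G/D] holding=-  ← match

stack(D, G)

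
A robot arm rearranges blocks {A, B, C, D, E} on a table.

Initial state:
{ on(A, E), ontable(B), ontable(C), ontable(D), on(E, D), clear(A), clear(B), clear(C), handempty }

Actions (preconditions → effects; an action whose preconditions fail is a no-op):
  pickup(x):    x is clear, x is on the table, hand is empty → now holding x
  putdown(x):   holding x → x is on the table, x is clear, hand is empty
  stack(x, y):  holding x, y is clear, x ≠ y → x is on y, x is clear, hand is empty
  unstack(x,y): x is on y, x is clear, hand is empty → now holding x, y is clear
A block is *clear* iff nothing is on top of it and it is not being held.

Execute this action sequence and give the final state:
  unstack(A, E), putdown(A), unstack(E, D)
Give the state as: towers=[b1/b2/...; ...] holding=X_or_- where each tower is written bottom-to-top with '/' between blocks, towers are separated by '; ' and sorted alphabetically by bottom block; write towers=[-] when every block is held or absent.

towers=[A; B; C; D] holding=E

step 1 (unstack(A, E)): towers=[B; C; D/E] holding=A
step 2 (putdown(A)): towers=[A; B; C; D/E] holding=-
step 3 (unstack(E, D)): towers=[A; B; C; D] holding=E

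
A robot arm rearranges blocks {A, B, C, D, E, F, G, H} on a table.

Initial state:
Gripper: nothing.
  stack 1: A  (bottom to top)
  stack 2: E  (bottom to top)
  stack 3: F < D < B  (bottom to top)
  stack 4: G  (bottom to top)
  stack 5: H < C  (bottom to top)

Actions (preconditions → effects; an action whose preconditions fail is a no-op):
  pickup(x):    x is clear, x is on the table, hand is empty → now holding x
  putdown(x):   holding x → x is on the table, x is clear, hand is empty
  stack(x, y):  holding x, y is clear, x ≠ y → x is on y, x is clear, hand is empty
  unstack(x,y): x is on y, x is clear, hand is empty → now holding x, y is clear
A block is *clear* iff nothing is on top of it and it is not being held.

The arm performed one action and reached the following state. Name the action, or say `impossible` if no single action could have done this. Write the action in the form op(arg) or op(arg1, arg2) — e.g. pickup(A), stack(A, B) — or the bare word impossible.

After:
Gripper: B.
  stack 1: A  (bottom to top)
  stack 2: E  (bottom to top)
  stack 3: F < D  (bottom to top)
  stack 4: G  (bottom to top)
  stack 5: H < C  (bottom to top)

unstack(B, D)

target: towers=[A; E; F/D; G; H/C] holding=B
         pickup(G) → towers=[A; E; F/D/B; H/C] holding=G
         pickup(A) → towers=[E; F/D/B; G; H/C] holding=A
         pickup(E) → towers=[A; F/D/B; G; H/C] holding=E
     unstack(B, D) → towers=[A; E; F/D; G; H/C] holding=B  ← match
     unstack(C, H) → towers=[A; E; F/D/B; G; H] holding=C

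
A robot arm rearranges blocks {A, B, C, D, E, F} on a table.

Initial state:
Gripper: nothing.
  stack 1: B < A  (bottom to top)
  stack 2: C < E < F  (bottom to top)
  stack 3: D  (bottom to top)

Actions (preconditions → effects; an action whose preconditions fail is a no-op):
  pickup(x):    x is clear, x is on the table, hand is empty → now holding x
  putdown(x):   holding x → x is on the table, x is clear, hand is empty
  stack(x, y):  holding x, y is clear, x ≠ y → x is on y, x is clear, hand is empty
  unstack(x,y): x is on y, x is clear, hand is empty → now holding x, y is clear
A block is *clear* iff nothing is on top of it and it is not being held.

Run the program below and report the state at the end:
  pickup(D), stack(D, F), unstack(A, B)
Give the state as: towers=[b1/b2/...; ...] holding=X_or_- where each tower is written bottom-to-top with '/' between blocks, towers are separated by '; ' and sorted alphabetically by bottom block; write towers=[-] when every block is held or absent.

step 1 (pickup(D)): towers=[B/A; C/E/F] holding=D
step 2 (stack(D, F)): towers=[B/A; C/E/F/D] holding=-
step 3 (unstack(A, B)): towers=[B; C/E/F/D] holding=A

towers=[B; C/E/F/D] holding=A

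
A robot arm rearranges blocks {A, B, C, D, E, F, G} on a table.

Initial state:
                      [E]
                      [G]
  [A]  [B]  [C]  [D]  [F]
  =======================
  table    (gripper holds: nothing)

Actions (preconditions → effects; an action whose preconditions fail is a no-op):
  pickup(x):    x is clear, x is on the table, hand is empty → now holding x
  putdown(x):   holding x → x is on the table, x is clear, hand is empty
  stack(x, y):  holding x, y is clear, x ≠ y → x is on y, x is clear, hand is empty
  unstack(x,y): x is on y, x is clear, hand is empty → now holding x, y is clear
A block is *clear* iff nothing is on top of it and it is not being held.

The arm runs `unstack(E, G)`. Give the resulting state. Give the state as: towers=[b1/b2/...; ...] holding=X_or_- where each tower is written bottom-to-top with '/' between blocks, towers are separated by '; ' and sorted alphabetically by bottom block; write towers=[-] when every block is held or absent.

towers=[A; B; C; D; F/G] holding=E

before: towers=[A; B; C; D; F/G/E] holding=-
pre[unstack(E, G)]: on(E,G) ✓, clear(E) ✓, handempty ✓
all met → apply unstack(E, G)
after:  towers=[A; B; C; D; F/G] holding=E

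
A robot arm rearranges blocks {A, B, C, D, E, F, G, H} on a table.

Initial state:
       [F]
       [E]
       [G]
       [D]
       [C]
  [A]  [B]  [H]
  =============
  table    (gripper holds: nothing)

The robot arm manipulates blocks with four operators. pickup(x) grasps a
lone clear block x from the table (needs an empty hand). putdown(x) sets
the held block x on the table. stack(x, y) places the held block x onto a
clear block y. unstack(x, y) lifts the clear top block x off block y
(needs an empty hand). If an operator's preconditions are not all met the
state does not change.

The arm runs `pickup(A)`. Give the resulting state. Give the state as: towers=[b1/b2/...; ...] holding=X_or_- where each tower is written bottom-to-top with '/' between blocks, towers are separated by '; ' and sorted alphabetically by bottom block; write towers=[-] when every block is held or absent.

towers=[B/C/D/G/E/F; H] holding=A

before: towers=[A; B/C/D/G/E/F; H] holding=-
pre[pickup(A)]: clear(A) ✓, ontable(A) ✓, handempty ✓
all met → apply pickup(A)
after:  towers=[B/C/D/G/E/F; H] holding=A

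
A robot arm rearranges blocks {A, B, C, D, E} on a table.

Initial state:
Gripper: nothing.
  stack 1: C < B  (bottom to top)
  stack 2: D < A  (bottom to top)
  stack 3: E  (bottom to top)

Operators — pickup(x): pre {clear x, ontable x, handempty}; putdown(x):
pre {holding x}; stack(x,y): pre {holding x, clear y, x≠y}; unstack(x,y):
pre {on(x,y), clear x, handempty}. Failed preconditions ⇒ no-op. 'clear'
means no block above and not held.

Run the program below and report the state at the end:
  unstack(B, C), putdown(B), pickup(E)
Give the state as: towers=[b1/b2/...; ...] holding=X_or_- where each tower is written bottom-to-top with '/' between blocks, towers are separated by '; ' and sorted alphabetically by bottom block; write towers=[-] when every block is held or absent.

step 1 (unstack(B, C)): towers=[C; D/A; E] holding=B
step 2 (putdown(B)): towers=[B; C; D/A; E] holding=-
step 3 (pickup(E)): towers=[B; C; D/A] holding=E

towers=[B; C; D/A] holding=E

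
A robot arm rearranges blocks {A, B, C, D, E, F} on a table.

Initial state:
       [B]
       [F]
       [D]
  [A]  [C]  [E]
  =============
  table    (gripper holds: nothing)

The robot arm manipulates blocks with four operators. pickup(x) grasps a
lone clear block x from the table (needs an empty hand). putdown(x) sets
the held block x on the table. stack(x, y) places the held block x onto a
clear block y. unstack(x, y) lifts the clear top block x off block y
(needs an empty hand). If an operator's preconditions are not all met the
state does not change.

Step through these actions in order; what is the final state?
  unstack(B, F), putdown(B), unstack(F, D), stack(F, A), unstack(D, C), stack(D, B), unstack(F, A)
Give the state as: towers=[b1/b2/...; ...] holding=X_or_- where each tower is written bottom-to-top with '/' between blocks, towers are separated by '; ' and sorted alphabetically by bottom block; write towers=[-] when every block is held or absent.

step 1 (unstack(B, F)): towers=[A; C/D/F; E] holding=B
step 2 (putdown(B)): towers=[A; B; C/D/F; E] holding=-
step 3 (unstack(F, D)): towers=[A; B; C/D; E] holding=F
step 4 (stack(F, A)): towers=[A/F; B; C/D; E] holding=-
step 5 (unstack(D, C)): towers=[A/F; B; C; E] holding=D
step 6 (stack(D, B)): towers=[A/F; B/D; C; E] holding=-
step 7 (unstack(F, A)): towers=[A; B/D; C; E] holding=F

towers=[A; B/D; C; E] holding=F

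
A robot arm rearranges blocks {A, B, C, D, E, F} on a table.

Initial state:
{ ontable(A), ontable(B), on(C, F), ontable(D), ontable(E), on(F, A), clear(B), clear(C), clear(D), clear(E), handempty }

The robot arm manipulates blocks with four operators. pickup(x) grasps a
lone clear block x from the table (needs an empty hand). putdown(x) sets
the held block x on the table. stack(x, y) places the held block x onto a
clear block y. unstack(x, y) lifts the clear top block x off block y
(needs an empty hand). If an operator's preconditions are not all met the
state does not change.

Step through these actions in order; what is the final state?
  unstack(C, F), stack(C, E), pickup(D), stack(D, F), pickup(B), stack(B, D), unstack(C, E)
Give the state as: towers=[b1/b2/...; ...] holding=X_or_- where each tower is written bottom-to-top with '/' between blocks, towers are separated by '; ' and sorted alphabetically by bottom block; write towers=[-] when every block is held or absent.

towers=[A/F/D/B; E] holding=C

step 1 (unstack(C, F)): towers=[A/F; B; D; E] holding=C
step 2 (stack(C, E)): towers=[A/F; B; D; E/C] holding=-
step 3 (pickup(D)): towers=[A/F; B; E/C] holding=D
step 4 (stack(D, F)): towers=[A/F/D; B; E/C] holding=-
step 5 (pickup(B)): towers=[A/F/D; E/C] holding=B
step 6 (stack(B, D)): towers=[A/F/D/B; E/C] holding=-
step 7 (unstack(C, E)): towers=[A/F/D/B; E] holding=C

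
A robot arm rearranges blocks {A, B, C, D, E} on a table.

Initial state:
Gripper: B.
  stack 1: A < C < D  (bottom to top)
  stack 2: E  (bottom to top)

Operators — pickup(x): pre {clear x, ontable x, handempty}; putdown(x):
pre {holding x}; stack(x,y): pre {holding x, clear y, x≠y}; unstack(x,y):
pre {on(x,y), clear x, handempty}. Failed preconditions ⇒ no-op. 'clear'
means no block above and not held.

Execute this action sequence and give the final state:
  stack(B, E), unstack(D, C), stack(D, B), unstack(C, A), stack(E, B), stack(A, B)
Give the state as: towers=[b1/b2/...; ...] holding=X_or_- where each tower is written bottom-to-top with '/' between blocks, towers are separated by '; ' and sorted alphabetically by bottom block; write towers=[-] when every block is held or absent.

step 1 (stack(B, E)): towers=[A/C/D; E/B] holding=-
step 2 (unstack(D, C)): towers=[A/C; E/B] holding=D
step 3 (stack(D, B)): towers=[A/C; E/B/D] holding=-
step 4 (unstack(C, A)): towers=[A; E/B/D] holding=C
step 5 (stack(E, B)) [no-op]: towers=[A; E/B/D] holding=C
step 6 (stack(A, B)) [no-op]: towers=[A; E/B/D] holding=C

towers=[A; E/B/D] holding=C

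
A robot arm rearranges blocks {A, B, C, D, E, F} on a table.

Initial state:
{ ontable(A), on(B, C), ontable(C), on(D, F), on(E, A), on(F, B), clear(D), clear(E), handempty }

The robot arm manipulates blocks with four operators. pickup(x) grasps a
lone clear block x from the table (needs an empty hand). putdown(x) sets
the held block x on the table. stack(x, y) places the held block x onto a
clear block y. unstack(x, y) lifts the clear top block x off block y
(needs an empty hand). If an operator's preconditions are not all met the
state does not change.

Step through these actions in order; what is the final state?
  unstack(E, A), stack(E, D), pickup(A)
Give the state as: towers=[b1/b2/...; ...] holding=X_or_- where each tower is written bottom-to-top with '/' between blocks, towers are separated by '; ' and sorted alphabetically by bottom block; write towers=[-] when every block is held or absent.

towers=[C/B/F/D/E] holding=A

step 1 (unstack(E, A)): towers=[A; C/B/F/D] holding=E
step 2 (stack(E, D)): towers=[A; C/B/F/D/E] holding=-
step 3 (pickup(A)): towers=[C/B/F/D/E] holding=A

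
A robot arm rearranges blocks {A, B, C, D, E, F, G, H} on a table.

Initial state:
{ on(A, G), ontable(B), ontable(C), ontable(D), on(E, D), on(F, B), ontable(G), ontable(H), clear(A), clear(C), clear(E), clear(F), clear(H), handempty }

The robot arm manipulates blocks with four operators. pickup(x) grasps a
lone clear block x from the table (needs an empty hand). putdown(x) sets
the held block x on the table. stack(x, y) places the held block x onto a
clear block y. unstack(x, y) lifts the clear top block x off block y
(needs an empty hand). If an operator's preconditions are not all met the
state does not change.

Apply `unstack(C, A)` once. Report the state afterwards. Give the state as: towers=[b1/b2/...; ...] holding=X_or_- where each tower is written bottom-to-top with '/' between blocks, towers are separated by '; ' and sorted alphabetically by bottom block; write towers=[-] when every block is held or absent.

before: towers=[B/F; C; D/E; G/A; H] holding=-
pre[unstack(C, A)]: on(C,A) ✗, clear(C) ✓, handempty ✓
on(C,A) unmet → unstack(C, A) is a no-op
after:  towers=[B/F; C; D/E; G/A; H] holding=-

towers=[B/F; C; D/E; G/A; H] holding=-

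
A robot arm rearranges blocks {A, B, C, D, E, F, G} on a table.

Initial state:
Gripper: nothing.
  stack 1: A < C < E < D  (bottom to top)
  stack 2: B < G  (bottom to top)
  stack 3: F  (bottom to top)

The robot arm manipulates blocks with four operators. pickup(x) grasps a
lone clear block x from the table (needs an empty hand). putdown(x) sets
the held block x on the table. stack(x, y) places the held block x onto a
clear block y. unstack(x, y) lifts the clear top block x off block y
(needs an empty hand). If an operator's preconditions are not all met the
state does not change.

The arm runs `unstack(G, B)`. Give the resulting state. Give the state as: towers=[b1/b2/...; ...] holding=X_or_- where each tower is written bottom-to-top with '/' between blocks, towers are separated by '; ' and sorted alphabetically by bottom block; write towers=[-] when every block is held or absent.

before: towers=[A/C/E/D; B/G; F] holding=-
pre[unstack(G, B)]: on(G,B) yes, clear(G) yes, handempty yes
all met → apply unstack(G, B)
after:  towers=[A/C/E/D; B; F] holding=G

towers=[A/C/E/D; B; F] holding=G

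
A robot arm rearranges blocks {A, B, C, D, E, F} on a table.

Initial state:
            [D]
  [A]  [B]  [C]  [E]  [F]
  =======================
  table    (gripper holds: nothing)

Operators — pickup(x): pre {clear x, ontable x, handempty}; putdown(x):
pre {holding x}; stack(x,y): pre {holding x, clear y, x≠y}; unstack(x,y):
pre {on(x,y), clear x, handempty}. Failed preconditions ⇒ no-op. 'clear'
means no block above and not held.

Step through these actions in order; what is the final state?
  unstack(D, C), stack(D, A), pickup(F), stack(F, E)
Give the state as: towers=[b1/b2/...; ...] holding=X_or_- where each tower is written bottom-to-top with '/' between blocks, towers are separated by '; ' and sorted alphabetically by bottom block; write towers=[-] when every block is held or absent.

step 1 (unstack(D, C)): towers=[A; B; C; E; F] holding=D
step 2 (stack(D, A)): towers=[A/D; B; C; E; F] holding=-
step 3 (pickup(F)): towers=[A/D; B; C; E] holding=F
step 4 (stack(F, E)): towers=[A/D; B; C; E/F] holding=-

towers=[A/D; B; C; E/F] holding=-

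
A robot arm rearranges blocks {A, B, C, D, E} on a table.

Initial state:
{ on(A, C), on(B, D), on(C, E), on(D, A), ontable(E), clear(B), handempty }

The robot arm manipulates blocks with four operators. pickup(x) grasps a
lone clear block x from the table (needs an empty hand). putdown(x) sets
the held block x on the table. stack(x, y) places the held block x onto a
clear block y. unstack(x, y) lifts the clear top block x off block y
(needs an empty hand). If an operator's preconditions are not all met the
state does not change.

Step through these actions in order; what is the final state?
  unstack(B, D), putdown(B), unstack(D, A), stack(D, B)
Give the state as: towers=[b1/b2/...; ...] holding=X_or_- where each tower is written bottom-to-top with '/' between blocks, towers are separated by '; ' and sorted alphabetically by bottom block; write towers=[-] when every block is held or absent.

step 1 (unstack(B, D)): towers=[E/C/A/D] holding=B
step 2 (putdown(B)): towers=[B; E/C/A/D] holding=-
step 3 (unstack(D, A)): towers=[B; E/C/A] holding=D
step 4 (stack(D, B)): towers=[B/D; E/C/A] holding=-

towers=[B/D; E/C/A] holding=-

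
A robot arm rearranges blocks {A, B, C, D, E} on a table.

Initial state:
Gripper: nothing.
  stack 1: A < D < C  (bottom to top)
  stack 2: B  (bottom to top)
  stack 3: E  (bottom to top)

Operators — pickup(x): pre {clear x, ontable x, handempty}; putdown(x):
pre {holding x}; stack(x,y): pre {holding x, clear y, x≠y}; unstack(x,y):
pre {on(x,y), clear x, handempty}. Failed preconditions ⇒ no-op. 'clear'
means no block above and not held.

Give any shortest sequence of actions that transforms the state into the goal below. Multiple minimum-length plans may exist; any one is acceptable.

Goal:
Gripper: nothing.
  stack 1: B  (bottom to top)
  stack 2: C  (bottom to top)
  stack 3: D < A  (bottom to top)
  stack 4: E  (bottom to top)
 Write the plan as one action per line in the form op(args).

step 1 (unstack(C, D)): towers=[A/D; B; E] holding=C
step 2 (putdown(C)): towers=[A/D; B; C; E] holding=-
step 3 (unstack(D, A)): towers=[A; B; C; E] holding=D
step 4 (putdown(D)): towers=[A; B; C; D; E] holding=-
step 5 (pickup(A)): towers=[B; C; D; E] holding=A
step 6 (stack(A, D)): towers=[B; C; D/A; E] holding=-
goal check: towers=[B; C; D/A; E] holding=- — reached (length 6, optimal by BFS)

unstack(C, D)
putdown(C)
unstack(D, A)
putdown(D)
pickup(A)
stack(A, D)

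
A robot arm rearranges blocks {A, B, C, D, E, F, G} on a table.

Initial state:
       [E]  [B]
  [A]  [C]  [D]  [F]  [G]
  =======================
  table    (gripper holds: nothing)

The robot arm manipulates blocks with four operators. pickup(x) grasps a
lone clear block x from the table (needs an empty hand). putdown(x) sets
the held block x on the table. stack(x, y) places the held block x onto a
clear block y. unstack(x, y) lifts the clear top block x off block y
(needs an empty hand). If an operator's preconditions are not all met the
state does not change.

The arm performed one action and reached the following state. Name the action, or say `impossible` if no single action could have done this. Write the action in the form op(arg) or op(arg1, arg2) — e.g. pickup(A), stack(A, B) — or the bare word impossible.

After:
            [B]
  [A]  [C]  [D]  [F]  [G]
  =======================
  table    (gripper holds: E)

target: towers=[A; C; D/B; F; G] holding=E
     unstack(B, D) → towers=[A; C/E; D; F; G] holding=B
         pickup(F) → towers=[A; C/E; D/B; G] holding=F
         pickup(G) → towers=[A; C/E; D/B; F] holding=G
         pickup(A) → towers=[C/E; D/B; F; G] holding=A
     unstack(E, C) → towers=[A; C; D/B; F; G] holding=E  ← match

unstack(E, C)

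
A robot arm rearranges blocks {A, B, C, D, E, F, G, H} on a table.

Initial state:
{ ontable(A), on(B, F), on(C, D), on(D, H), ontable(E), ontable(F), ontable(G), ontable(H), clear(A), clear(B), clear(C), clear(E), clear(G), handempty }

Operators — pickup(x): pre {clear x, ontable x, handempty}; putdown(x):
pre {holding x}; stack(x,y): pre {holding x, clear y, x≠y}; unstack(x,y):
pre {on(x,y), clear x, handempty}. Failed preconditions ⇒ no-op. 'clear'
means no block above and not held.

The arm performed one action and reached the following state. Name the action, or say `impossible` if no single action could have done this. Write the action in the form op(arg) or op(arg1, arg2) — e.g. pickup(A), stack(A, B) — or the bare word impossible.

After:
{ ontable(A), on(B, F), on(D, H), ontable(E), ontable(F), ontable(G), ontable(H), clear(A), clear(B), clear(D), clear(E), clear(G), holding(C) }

unstack(C, D)

target: towers=[A; E; F/B; G; H/D] holding=C
         pickup(G) → towers=[A; E; F/B; H/D/C] holding=G
         pickup(A) → towers=[E; F/B; G; H/D/C] holding=A
         pickup(E) → towers=[A; F/B; G; H/D/C] holding=E
     unstack(B, F) → towers=[A; E; F; G; H/D/C] holding=B
     unstack(C, D) → towers=[A; E; F/B; G; H/D] holding=C  ← match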